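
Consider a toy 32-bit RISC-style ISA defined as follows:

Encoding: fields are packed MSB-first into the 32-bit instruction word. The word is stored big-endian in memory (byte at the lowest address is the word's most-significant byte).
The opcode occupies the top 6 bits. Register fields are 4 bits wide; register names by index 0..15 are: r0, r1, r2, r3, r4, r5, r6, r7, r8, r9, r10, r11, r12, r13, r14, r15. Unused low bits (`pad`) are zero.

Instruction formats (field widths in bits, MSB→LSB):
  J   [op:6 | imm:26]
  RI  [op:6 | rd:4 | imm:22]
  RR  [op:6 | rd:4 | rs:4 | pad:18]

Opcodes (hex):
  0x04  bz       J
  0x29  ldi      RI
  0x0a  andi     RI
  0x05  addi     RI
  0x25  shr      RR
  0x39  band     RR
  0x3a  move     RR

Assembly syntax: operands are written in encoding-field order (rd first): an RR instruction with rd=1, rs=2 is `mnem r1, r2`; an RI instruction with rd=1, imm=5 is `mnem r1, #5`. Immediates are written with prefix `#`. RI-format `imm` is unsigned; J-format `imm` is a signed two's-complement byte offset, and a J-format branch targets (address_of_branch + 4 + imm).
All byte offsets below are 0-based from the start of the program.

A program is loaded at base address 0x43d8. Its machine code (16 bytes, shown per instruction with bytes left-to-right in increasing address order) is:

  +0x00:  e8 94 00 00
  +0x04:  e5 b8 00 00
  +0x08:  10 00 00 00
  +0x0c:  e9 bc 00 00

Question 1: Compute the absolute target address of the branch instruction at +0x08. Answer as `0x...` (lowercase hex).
0x43e4

off 0x08: read 10 00 00 00 as big → 0x10000000
  opcode bits[31:26]=0x4: bz/J
  imm@[25:0]=0x0 ⇒ #0
  target = base 0x43d8 + off 0x08 + 4 + imm 0 = 0x43e4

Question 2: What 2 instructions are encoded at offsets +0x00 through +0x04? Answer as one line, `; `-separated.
[00] e8 94 00 00 → 0xe8940000
  top 6b → 0x3a → move [RR]
  rd@[25:22]=0x2 ⇒ r2
  rs@[21:18]=0x5 ⇒ r5
[04] e5 b8 00 00 → 0xe5b80000
  top 6b → 0x39 → band [RR]
  rd@[25:22]=0x6 ⇒ r6
  rs@[21:18]=0xe ⇒ r14

move r2, r5; band r6, r14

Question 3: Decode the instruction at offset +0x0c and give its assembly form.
move r6, r15

off 0x0c: read e9 bc 00 00 as big → 0xe9bc0000
  opcode bits[31:26]=0x3a: move/RR
  rd: (w>>22)&0xf=0x6 → r6
  rs: (w>>18)&0xf=0xf → r15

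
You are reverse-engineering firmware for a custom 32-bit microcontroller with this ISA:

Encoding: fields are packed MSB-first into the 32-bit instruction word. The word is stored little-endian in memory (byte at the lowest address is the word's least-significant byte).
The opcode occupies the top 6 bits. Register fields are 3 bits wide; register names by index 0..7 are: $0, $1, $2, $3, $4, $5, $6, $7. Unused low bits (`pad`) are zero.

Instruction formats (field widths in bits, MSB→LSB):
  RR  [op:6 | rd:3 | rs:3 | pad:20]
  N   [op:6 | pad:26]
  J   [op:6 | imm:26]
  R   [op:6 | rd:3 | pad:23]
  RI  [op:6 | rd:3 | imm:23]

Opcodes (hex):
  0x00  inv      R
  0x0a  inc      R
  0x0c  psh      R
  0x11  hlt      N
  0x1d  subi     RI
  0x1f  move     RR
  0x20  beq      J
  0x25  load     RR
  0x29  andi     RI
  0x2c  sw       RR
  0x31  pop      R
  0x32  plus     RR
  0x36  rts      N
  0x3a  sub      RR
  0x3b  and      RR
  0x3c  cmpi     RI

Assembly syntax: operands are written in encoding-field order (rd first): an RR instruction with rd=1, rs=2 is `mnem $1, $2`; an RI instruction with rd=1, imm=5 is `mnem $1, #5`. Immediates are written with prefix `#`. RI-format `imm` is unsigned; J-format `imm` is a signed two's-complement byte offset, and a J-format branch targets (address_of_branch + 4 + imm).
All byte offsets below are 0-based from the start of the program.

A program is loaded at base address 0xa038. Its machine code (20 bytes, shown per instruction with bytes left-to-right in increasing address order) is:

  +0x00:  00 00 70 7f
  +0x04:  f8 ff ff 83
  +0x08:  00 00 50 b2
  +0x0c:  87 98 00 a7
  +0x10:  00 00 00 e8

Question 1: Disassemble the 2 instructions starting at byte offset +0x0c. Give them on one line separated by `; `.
andi $6, #39047; sub $0, $0

@+0c  little-endian(87 98 00 a7) = 0xa7009887
  top 6b → 0x29 → andi [RI]
  rd: (w>>23)&0x7=0x6 → $6
  imm: (w>>0)&0x7fffff=0x9887 → #39047
@+10  little-endian(00 00 00 e8) = 0xe8000000
  top 6b → 0x3a → sub [RR]
  rd: (w>>23)&0x7=0x0 → $0
  rs: (w>>20)&0x7=0x0 → $0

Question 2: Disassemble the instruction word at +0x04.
+0x04: f8 ff ff 83 ⇒ word 0x83fffff8 (little)
  opcode bits[31:26]=0x20: beq/J
  imm: (w>>0)&0x3ffffff=0x3fffff8 (s26→-8) → #-8

beq #-8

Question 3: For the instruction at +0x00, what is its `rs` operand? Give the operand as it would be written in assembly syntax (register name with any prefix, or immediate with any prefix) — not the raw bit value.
off 0x00: read 00 00 70 7f as little → 0x7f700000
  top 6b → 0x1f → move [RR]
  [25:23] rd=6 = $6
  [22:20] rs=7 = $7

$7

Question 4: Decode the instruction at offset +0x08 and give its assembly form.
sw $4, $5

@+08  little-endian(00 00 50 b2) = 0xb2500000
  op=0xb2500000>>26=0x2c ⇒ sw (RR)
  rd@[25:23]=0x4 ⇒ $4
  rs@[22:20]=0x5 ⇒ $5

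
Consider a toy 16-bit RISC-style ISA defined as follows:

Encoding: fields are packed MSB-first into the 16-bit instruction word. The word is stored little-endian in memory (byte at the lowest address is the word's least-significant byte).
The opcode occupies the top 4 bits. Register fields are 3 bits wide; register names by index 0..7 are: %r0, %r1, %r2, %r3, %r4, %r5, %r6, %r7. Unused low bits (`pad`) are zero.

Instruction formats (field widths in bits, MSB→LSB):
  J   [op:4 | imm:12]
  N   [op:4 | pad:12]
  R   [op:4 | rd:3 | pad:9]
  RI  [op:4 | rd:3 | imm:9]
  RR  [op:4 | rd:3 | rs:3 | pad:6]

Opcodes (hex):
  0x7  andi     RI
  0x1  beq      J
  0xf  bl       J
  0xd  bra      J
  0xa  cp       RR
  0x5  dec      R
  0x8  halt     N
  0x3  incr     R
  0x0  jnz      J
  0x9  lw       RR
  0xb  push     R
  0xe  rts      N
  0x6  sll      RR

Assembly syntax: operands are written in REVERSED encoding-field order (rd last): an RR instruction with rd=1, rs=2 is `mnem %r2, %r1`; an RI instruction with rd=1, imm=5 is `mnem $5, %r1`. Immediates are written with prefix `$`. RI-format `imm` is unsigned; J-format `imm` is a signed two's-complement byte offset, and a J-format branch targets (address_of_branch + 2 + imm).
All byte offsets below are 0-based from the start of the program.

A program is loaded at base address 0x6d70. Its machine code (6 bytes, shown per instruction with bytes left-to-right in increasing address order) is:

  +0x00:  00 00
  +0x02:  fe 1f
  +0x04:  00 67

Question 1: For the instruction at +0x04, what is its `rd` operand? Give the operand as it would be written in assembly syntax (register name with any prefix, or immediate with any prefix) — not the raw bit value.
off 0x04: read 00 67 as little → 0x6700
  op=0x6700>>12=0x6 ⇒ sll (RR)
  [11:9] rd=3 = %r3
  [8:6] rs=4 = %r4

%r3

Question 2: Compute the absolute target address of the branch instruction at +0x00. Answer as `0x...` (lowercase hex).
0x6d72

[00] 00 00 → 0x0000
  top 4b → 0x0 → jnz [J]
  imm@[11:0]=0x0 ⇒ $0
  target = base 0x6d70 + off 0x00 + 2 + imm 0 = 0x6d72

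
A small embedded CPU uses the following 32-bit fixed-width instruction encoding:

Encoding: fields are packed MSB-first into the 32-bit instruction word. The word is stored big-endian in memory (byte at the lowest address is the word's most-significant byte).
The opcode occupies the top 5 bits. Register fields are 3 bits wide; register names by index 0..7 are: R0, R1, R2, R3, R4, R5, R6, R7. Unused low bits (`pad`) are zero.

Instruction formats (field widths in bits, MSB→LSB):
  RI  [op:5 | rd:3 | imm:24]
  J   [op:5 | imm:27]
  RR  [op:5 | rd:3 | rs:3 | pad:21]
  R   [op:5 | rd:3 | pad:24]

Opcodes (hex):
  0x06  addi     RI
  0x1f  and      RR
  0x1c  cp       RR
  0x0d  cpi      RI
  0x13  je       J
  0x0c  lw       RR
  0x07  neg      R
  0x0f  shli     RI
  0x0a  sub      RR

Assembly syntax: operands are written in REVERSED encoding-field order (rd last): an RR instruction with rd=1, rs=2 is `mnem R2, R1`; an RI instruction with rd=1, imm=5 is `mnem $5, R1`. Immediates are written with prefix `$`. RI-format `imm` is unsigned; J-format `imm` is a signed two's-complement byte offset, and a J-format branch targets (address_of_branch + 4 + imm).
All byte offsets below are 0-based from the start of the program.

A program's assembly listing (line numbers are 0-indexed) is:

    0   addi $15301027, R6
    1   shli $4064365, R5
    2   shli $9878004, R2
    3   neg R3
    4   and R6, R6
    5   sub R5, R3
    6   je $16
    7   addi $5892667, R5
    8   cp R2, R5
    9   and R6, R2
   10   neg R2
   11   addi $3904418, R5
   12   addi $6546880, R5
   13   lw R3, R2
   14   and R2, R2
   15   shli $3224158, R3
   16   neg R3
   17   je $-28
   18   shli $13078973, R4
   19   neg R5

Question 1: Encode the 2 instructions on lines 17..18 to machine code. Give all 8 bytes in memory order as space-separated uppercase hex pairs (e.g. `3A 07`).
17. je fields op=0x13:5|imm=-28:27 → word 9fffffe4h → 9f ff ff e4
18. shli fields op=0xf:5|rd=4:3|imm=13078973:24 → word 7cc791bdh → 7c c7 91 bd

9F FF FF E4 7C C7 91 BD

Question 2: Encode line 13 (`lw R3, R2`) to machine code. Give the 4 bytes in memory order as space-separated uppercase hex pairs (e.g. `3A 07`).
62 60 00 00

L13: lw op=0xc:5|rd=2:3|rs=3:3|pad=0:21 ⇒ 0x62600000 ⇒ big 62 60 00 00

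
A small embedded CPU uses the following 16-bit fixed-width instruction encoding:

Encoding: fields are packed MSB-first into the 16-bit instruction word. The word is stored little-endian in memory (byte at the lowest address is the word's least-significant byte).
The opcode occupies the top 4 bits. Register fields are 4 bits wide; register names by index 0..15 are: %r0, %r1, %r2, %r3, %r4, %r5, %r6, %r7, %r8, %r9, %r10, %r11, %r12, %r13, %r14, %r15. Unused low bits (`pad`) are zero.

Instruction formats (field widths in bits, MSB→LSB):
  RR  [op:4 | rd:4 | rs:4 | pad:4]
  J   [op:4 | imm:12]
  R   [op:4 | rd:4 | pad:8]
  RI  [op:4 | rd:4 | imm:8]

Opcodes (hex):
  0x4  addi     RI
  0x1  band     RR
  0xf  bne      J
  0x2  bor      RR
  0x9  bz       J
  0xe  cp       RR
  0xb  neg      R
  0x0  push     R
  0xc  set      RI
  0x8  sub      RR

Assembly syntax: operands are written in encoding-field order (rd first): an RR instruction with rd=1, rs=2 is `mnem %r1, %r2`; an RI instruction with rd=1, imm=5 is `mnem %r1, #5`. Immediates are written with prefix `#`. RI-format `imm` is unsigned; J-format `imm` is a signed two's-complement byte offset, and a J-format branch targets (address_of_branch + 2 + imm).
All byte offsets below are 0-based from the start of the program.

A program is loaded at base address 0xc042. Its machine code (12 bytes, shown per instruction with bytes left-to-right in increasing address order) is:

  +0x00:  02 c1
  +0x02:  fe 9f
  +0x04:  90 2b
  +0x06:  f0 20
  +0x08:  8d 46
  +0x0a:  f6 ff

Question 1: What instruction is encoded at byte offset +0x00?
set %r1, #2

off 0x00: read 02 c1 as little → 0xc102
  opcode bits[15:12]=0xc: set/RI
  [11:8] rd=1 = %r1
  [7:0] imm=2 = #2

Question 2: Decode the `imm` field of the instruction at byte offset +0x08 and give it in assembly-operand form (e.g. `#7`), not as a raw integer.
@+08  little-endian(8d 46) = 0x468d
  op=0x468d>>12=0x4 ⇒ addi (RI)
  rd: (w>>8)&0xf=0x6 → %r6
  imm: (w>>0)&0xff=0x8d → #141

#141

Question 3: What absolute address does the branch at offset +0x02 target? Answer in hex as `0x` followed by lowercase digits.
0xc044

[02] fe 9f → 0x9ffe
  op=0x9ffe>>12=0x9 ⇒ bz (J)
  imm: (w>>0)&0xfff=0xffe (s12→-2) → #-2
  target = base 0xc042 + off 0x02 + 2 + imm -2 = 0xc044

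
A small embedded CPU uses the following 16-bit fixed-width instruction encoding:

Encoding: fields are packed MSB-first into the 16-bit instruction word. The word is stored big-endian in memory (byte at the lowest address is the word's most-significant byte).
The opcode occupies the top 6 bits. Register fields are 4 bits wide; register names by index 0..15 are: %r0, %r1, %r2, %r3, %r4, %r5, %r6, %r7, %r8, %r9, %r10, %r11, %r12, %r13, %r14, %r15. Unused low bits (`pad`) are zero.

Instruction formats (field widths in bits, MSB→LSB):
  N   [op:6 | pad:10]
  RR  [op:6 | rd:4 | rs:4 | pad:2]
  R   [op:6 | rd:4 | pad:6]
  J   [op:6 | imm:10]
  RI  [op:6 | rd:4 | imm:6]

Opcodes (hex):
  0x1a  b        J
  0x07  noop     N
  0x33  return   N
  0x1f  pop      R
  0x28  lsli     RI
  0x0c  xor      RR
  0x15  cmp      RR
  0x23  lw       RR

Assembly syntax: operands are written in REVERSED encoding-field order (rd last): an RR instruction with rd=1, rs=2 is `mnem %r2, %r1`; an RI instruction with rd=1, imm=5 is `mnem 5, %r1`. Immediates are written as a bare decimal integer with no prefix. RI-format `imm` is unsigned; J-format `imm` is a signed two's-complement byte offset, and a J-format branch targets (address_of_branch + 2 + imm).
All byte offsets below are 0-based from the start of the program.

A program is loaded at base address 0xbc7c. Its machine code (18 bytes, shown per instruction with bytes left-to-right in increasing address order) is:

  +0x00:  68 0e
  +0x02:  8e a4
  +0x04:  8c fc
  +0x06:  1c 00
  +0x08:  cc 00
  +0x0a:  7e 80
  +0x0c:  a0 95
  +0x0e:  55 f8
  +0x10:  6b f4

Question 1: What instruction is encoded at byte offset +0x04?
lw %r15, %r3

+0x04: 8c fc ⇒ word 0x8cfc (big)
  top 6b → 0x23 → lw [RR]
  rd@[9:6]=0x3 ⇒ %r3
  rs@[5:2]=0xf ⇒ %r15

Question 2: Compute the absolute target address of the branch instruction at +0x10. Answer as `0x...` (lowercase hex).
0xbc82

off 0x10: read 6b f4 as big → 0x6bf4
  op=0x6bf4>>10=0x1a ⇒ b (J)
  imm@[9:0]=0x3f4 (s10→-12) ⇒ -12
  target = base 0xbc7c + off 0x10 + 2 + imm -12 = 0xbc82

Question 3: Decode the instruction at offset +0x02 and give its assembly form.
lw %r9, %r10

+0x02: 8e a4 ⇒ word 0x8ea4 (big)
  op=0x8ea4>>10=0x23 ⇒ lw (RR)
  [9:6] rd=10 = %r10
  [5:2] rs=9 = %r9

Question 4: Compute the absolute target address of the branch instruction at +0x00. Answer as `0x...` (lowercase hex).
0xbc8c

off 0x00: read 68 0e as big → 0x680e
  opcode bits[15:10]=0x1a: b/J
  [9:0] imm=14 = 14
  target = base 0xbc7c + off 0x00 + 2 + imm 14 = 0xbc8c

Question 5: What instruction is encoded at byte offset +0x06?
noop

+0x06: 1c 00 ⇒ word 0x1c00 (big)
  opcode bits[15:10]=0x7: noop/N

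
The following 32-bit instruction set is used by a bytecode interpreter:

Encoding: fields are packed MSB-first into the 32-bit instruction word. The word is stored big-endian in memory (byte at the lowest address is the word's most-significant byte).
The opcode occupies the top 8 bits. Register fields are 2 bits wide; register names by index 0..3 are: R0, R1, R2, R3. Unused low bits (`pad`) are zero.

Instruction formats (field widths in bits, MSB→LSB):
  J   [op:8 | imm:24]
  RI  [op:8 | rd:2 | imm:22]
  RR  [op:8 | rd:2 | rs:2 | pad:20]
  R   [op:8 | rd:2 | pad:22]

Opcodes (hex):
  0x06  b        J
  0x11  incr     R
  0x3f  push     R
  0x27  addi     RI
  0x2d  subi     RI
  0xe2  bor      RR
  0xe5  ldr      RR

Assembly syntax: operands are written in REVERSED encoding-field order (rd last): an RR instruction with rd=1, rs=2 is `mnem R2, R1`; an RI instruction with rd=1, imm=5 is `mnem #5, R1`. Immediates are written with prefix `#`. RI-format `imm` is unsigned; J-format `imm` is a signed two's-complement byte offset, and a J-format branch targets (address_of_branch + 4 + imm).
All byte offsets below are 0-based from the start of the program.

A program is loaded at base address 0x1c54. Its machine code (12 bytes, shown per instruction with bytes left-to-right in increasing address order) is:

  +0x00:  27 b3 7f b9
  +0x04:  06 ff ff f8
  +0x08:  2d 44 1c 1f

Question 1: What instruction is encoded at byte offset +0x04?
b #-8

[04] 06 ff ff f8 → 0x06fffff8
  top 8b → 0x6 → b [J]
  [23:0] imm=16777208 (s24→-8) = #-8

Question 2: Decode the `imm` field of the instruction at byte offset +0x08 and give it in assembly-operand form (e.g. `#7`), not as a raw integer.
#269343

@+08  big-endian(2d 44 1c 1f) = 0x2d441c1f
  opcode bits[31:24]=0x2d: subi/RI
  rd@[23:22]=0x1 ⇒ R1
  imm@[21:0]=0x41c1f ⇒ #269343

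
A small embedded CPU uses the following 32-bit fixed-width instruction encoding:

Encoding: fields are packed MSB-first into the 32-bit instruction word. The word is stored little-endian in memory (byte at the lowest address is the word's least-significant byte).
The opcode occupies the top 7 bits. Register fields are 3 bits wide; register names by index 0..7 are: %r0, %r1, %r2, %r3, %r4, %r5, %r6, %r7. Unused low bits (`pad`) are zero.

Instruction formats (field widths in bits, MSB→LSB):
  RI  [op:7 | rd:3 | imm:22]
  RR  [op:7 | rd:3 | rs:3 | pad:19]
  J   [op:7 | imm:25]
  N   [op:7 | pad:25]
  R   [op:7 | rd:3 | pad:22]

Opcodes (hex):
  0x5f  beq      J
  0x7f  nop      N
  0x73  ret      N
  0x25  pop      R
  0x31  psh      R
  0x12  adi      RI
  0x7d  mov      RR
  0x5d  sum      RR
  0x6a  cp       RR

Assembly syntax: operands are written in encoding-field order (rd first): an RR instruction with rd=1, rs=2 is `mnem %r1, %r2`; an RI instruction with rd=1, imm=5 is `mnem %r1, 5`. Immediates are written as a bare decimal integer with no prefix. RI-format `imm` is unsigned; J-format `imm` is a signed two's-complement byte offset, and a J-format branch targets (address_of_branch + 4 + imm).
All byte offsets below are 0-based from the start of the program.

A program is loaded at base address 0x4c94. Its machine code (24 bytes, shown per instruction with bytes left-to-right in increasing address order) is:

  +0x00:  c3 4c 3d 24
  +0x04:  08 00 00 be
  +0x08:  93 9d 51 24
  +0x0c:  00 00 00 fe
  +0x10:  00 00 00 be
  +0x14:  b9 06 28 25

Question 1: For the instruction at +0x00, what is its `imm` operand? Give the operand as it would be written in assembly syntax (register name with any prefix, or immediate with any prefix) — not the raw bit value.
4017347

+0x00: c3 4c 3d 24 ⇒ word 0x243d4cc3 (little)
  top 7b → 0x12 → adi [RI]
  rd@[24:22]=0x0 ⇒ %r0
  imm@[21:0]=0x3d4cc3 ⇒ 4017347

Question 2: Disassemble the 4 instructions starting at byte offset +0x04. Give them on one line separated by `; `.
beq 8; adi %r1, 1154451; nop; beq 0

+0x04: 08 00 00 be ⇒ word 0xbe000008 (little)
  opcode bits[31:25]=0x5f: beq/J
  imm: (w>>0)&0x1ffffff=0x8 → 8
+0x08: 93 9d 51 24 ⇒ word 0x24519d93 (little)
  opcode bits[31:25]=0x12: adi/RI
  rd: (w>>22)&0x7=0x1 → %r1
  imm: (w>>0)&0x3fffff=0x119d93 → 1154451
+0x0c: 00 00 00 fe ⇒ word 0xfe000000 (little)
  opcode bits[31:25]=0x7f: nop/N
+0x10: 00 00 00 be ⇒ word 0xbe000000 (little)
  opcode bits[31:25]=0x5f: beq/J
  imm: (w>>0)&0x1ffffff=0x0 → 0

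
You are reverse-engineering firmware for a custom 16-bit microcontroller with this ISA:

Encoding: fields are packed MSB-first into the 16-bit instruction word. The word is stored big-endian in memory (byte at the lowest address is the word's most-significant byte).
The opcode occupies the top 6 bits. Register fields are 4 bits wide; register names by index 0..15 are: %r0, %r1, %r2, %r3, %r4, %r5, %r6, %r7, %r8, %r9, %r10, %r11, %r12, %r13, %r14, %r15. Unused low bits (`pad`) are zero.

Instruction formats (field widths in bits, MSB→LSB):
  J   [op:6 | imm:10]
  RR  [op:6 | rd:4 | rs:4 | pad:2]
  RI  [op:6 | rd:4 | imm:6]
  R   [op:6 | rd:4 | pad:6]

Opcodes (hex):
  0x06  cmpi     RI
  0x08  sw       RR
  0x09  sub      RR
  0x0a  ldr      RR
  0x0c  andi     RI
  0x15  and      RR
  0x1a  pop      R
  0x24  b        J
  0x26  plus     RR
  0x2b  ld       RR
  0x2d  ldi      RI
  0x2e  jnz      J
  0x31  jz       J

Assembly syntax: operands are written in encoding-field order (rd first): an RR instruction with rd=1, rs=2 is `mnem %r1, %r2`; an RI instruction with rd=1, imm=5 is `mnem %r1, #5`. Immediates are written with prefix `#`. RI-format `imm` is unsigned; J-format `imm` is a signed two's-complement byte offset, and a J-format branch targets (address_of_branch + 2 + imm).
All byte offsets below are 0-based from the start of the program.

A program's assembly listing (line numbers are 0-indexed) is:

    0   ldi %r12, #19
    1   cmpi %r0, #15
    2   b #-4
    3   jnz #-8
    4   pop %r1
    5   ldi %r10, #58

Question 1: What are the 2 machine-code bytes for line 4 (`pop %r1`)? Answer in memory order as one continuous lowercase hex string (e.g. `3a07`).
4. pop fields op=0x1a:6|rd=1:4|pad=0:6 → word 6840h → 68 40

6840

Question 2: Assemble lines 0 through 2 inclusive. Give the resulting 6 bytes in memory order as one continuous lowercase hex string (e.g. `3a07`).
0. ldi fields op=0x2d:6|rd=12:4|imm=19:6 → word b713h → b7 13
1. cmpi fields op=0x6:6|rd=0:4|imm=15:6 → word 180fh → 18 0f
2. b fields op=0x24:6|imm=-4:10 → word 93fch → 93 fc

b713180f93fc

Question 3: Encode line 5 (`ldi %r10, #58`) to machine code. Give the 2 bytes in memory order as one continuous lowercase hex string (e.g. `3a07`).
5. ldi fields op=0x2d:6|rd=10:4|imm=58:6 → word b6bah → b6 ba

b6ba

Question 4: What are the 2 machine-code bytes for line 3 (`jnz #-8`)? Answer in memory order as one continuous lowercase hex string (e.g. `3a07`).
bbf8

L3: jnz op=0x2e:6|imm=-8:10 ⇒ 0xbbf8 ⇒ big bb f8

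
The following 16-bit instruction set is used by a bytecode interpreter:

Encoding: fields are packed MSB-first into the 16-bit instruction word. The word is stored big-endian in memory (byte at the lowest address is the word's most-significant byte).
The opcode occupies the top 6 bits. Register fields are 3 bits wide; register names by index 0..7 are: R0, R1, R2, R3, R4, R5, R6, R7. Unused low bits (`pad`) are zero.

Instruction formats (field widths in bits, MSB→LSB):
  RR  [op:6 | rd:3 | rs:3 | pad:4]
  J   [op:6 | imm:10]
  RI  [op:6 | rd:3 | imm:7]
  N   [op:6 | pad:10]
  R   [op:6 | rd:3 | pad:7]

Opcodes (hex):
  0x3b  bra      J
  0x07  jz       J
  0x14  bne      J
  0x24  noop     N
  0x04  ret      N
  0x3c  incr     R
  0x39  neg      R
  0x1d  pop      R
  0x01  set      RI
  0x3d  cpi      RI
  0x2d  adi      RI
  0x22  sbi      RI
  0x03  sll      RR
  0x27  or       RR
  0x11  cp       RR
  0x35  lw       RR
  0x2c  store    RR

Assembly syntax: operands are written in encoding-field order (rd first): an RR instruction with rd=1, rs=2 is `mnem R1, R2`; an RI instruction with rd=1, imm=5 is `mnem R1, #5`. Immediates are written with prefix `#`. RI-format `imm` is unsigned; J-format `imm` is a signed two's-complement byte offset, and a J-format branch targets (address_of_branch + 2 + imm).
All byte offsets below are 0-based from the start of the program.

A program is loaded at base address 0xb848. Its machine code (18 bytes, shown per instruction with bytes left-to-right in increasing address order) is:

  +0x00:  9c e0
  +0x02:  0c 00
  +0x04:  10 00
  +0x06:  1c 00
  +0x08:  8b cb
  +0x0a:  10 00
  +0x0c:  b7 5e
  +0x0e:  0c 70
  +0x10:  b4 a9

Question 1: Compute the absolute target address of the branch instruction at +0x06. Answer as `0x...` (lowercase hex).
0xb850

off 0x06: read 1c 00 as big → 0x1c00
  op=0x1c00>>10=0x7 ⇒ jz (J)
  imm: (w>>0)&0x3ff=0x0 → #0
  target = base 0xb848 + off 0x06 + 2 + imm 0 = 0xb850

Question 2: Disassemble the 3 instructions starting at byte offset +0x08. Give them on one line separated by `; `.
sbi R7, #75; ret; adi R6, #94

[08] 8b cb → 0x8bcb
  top 6b → 0x22 → sbi [RI]
  rd: (w>>7)&0x7=0x7 → R7
  imm: (w>>0)&0x7f=0x4b → #75
[0a] 10 00 → 0x1000
  top 6b → 0x4 → ret [N]
[0c] b7 5e → 0xb75e
  top 6b → 0x2d → adi [RI]
  rd: (w>>7)&0x7=0x6 → R6
  imm: (w>>0)&0x7f=0x5e → #94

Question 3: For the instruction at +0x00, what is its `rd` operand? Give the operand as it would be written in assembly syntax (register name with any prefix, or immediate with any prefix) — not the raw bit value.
@+00  big-endian(9c e0) = 0x9ce0
  opcode bits[15:10]=0x27: or/RR
  rd@[9:7]=0x1 ⇒ R1
  rs@[6:4]=0x6 ⇒ R6

R1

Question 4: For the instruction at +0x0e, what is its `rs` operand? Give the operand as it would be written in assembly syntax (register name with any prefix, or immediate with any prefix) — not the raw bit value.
R7

off 0x0e: read 0c 70 as big → 0x0c70
  top 6b → 0x3 → sll [RR]
  rd@[9:7]=0x0 ⇒ R0
  rs@[6:4]=0x7 ⇒ R7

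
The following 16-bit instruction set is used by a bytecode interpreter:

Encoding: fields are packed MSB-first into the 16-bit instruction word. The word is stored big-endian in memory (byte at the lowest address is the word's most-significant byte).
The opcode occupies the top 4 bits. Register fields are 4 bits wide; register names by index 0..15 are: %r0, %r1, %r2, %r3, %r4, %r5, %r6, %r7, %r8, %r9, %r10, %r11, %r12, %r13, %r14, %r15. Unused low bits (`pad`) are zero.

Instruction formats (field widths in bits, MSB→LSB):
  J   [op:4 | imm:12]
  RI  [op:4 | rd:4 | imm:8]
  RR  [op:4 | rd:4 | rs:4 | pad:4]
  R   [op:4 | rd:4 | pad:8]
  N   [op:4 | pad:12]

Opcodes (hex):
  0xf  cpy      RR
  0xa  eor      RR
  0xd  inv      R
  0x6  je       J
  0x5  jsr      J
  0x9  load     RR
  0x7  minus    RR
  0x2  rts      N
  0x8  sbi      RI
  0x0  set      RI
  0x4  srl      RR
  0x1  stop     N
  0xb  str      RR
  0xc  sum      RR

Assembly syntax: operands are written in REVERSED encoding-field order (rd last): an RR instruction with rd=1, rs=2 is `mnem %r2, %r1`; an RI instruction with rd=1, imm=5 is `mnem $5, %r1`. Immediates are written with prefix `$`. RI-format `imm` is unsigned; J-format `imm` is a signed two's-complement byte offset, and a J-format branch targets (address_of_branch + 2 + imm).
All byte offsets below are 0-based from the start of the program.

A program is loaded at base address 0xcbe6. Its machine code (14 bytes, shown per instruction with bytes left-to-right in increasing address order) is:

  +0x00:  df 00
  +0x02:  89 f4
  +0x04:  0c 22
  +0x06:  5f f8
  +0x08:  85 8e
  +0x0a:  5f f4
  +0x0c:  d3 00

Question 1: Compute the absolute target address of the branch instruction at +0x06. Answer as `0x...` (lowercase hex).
off 0x06: read 5f f8 as big → 0x5ff8
  top 4b → 0x5 → jsr [J]
  imm: (w>>0)&0xfff=0xff8 (s12→-8) → $-8
  target = base 0xcbe6 + off 0x06 + 2 + imm -8 = 0xcbe6

0xcbe6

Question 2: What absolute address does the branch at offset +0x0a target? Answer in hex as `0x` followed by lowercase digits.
off 0x0a: read 5f f4 as big → 0x5ff4
  opcode bits[15:12]=0x5: jsr/J
  imm: (w>>0)&0xfff=0xff4 (s12→-12) → $-12
  target = base 0xcbe6 + off 0x0a + 2 + imm -12 = 0xcbe6

0xcbe6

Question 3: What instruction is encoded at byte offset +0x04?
[04] 0c 22 → 0x0c22
  opcode bits[15:12]=0x0: set/RI
  rd@[11:8]=0xc ⇒ %r12
  imm@[7:0]=0x22 ⇒ $34

set $34, %r12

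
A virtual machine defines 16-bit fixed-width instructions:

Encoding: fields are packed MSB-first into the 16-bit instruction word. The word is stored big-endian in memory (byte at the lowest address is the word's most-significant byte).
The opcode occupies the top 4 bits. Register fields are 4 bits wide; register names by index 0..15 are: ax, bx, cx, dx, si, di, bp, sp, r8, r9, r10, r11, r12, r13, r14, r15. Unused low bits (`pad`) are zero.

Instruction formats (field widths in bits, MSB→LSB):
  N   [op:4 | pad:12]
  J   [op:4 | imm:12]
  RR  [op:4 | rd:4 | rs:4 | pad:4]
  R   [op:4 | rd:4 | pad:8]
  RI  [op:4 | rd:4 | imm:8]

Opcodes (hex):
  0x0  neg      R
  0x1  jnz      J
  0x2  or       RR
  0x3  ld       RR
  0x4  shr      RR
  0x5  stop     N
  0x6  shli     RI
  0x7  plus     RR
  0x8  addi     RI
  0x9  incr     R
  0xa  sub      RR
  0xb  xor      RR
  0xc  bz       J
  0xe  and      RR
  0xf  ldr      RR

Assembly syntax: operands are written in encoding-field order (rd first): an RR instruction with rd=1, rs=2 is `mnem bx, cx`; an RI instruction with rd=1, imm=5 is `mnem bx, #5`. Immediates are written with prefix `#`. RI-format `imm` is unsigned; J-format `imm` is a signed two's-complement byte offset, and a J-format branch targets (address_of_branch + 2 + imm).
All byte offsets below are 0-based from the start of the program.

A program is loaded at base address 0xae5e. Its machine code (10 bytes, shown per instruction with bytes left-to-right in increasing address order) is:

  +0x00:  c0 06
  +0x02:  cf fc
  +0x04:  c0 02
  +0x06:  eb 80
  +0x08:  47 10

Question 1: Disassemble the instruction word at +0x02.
bz #-4

off 0x02: read cf fc as big → 0xcffc
  top 4b → 0xc → bz [J]
  imm: (w>>0)&0xfff=0xffc (s12→-4) → #-4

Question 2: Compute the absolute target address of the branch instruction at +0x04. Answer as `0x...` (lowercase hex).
0xae66

off 0x04: read c0 02 as big → 0xc002
  top 4b → 0xc → bz [J]
  [11:0] imm=2 = #2
  target = base 0xae5e + off 0x04 + 2 + imm 2 = 0xae66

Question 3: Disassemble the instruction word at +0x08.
+0x08: 47 10 ⇒ word 0x4710 (big)
  top 4b → 0x4 → shr [RR]
  rd@[11:8]=0x7 ⇒ sp
  rs@[7:4]=0x1 ⇒ bx

shr sp, bx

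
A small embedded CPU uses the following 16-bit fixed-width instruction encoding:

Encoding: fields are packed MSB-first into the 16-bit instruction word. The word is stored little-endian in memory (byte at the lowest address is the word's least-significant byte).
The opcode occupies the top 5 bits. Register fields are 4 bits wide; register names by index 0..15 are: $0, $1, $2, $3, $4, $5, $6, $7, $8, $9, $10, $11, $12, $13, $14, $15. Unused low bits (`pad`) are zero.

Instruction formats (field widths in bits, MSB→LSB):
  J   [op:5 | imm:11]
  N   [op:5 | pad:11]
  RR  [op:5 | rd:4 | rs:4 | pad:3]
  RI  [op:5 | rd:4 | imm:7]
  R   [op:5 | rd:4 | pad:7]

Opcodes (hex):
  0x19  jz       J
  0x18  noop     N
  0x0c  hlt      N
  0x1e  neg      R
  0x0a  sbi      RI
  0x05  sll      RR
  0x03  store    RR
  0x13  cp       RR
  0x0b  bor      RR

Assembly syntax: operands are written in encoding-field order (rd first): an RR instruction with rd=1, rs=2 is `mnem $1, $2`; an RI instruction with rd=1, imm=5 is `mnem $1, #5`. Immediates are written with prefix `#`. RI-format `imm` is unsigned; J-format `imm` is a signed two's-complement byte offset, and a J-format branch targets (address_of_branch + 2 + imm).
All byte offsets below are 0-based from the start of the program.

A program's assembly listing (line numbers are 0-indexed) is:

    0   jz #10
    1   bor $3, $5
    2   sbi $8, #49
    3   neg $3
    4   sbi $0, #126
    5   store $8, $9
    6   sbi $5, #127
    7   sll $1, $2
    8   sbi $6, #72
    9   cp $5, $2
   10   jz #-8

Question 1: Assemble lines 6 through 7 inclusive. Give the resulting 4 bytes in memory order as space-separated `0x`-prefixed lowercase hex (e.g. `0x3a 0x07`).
0xff 0x52 0x90 0x28

L6: sbi op=0xa:5|rd=5:4|imm=127:7 ⇒ 0x52ff ⇒ little ff 52
L7: sll op=0x5:5|rd=1:4|rs=2:4|pad=0:3 ⇒ 0x2890 ⇒ little 90 28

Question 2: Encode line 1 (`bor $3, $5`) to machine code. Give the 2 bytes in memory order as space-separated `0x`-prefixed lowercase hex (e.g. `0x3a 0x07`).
0xa8 0x59

line 1 (bor): pack op=0xb:5|rd=3:4|rs=5:4|pad=0:3 = 0x59a8; little→ a8 59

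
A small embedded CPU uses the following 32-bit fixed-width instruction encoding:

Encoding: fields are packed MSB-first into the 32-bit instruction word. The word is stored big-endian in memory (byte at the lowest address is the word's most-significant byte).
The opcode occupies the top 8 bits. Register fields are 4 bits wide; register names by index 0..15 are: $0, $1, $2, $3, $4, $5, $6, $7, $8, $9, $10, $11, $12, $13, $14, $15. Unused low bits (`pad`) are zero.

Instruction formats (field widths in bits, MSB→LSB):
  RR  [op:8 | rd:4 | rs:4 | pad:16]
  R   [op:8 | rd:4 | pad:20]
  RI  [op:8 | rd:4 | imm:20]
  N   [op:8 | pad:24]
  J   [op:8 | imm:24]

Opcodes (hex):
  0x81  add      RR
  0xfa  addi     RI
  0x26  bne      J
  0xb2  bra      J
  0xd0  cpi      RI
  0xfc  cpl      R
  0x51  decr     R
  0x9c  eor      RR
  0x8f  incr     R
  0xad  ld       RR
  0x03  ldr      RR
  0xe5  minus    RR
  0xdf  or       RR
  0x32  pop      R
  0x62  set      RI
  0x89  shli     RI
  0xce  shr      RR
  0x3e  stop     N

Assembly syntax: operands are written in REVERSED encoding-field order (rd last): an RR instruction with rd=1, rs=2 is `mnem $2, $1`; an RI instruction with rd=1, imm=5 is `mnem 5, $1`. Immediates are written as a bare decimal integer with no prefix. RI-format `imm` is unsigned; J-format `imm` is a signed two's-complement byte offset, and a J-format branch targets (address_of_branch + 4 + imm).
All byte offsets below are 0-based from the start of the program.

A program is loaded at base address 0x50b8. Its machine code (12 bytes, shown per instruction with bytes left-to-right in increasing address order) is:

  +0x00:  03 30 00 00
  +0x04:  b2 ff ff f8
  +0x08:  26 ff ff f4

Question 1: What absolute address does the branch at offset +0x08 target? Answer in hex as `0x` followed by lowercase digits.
+0x08: 26 ff ff f4 ⇒ word 0x26fffff4 (big)
  opcode bits[31:24]=0x26: bne/J
  imm@[23:0]=0xfffff4 (s24→-12) ⇒ -12
  target = base 0x50b8 + off 0x08 + 4 + imm -12 = 0x50b8

0x50b8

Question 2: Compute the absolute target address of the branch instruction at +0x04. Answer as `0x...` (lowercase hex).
0x50b8

[04] b2 ff ff f8 → 0xb2fffff8
  opcode bits[31:24]=0xb2: bra/J
  [23:0] imm=16777208 (s24→-8) = -8
  target = base 0x50b8 + off 0x04 + 4 + imm -8 = 0x50b8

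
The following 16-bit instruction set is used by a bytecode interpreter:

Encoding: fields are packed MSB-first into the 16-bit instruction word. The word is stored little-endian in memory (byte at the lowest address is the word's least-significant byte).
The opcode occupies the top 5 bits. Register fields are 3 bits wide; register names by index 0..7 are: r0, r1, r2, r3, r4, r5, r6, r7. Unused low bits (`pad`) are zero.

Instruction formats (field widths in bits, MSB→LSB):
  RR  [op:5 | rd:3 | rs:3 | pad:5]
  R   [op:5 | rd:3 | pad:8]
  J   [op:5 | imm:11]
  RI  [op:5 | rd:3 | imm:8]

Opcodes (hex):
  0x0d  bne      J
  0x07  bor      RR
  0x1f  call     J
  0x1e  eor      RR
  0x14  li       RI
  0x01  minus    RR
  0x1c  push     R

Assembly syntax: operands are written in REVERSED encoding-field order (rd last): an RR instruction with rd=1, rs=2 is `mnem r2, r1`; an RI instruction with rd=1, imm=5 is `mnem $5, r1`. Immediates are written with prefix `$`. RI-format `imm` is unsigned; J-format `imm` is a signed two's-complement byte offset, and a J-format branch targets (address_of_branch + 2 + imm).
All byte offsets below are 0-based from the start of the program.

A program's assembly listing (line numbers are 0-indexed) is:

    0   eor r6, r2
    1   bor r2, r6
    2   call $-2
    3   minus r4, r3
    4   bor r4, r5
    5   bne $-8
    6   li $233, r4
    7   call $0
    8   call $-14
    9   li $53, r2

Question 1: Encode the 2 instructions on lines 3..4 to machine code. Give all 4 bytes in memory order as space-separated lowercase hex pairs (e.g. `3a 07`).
80 0b 80 3d

3. minus fields op=0x1:5|rd=3:3|rs=4:3|pad=0:5 → word 0b80h → 80 0b
4. bor fields op=0x7:5|rd=5:3|rs=4:3|pad=0:5 → word 3d80h → 80 3d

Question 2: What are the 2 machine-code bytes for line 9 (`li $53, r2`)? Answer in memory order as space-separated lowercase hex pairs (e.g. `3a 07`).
9. li fields op=0x14:5|rd=2:3|imm=53:8 → word a235h → 35 a2

35 a2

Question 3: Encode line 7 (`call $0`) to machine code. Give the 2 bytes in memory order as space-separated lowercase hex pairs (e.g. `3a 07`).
00 f8

7. call fields op=0x1f:5|imm=0:11 → word f800h → 00 f8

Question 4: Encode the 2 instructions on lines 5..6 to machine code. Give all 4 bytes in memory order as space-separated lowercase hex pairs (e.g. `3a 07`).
5. bne fields op=0xd:5|imm=-8:11 → word 6ff8h → f8 6f
6. li fields op=0x14:5|rd=4:3|imm=233:8 → word a4e9h → e9 a4

f8 6f e9 a4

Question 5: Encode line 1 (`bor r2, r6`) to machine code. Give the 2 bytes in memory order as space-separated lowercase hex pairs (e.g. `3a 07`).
line 1 (bor): pack op=0x7:5|rd=6:3|rs=2:3|pad=0:5 = 0x3e40; little→ 40 3e

40 3e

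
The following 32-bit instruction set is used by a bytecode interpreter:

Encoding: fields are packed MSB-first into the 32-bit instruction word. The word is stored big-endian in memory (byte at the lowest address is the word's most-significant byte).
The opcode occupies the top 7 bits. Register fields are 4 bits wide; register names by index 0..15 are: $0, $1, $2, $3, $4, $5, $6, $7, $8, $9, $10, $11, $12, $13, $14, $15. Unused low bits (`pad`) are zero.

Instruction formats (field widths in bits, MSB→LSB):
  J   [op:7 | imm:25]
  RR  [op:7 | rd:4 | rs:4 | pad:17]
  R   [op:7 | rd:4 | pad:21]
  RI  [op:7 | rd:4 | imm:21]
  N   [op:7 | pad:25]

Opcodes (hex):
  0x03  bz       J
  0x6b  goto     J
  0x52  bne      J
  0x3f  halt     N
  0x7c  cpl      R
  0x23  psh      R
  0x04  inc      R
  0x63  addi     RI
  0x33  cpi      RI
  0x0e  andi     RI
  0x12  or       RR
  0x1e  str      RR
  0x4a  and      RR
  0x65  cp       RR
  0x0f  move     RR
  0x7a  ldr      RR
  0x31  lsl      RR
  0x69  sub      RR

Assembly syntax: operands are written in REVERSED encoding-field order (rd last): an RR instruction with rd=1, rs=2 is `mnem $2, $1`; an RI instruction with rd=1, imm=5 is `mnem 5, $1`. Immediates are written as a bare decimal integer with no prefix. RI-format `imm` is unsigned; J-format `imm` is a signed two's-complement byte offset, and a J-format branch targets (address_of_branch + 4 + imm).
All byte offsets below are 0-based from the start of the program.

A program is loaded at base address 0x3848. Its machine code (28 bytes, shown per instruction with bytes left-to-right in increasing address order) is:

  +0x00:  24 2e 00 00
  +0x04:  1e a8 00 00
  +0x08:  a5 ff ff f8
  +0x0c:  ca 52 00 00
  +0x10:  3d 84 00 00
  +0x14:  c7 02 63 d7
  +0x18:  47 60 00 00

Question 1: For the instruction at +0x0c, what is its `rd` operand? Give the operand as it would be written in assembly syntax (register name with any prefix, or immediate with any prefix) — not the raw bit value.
@+0c  big-endian(ca 52 00 00) = 0xca520000
  top 7b → 0x65 → cp [RR]
  [24:21] rd=2 = $2
  [20:17] rs=9 = $9

$2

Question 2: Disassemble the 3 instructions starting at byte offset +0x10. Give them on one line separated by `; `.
str $2, $12; addi 156631, $8; psh $11

+0x10: 3d 84 00 00 ⇒ word 0x3d840000 (big)
  top 7b → 0x1e → str [RR]
  rd: (w>>21)&0xf=0xc → $12
  rs: (w>>17)&0xf=0x2 → $2
+0x14: c7 02 63 d7 ⇒ word 0xc70263d7 (big)
  top 7b → 0x63 → addi [RI]
  rd: (w>>21)&0xf=0x8 → $8
  imm: (w>>0)&0x1fffff=0x263d7 → 156631
+0x18: 47 60 00 00 ⇒ word 0x47600000 (big)
  top 7b → 0x23 → psh [R]
  rd: (w>>21)&0xf=0xb → $11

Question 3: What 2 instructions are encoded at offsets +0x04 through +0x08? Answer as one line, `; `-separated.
move $4, $5; bne -8

off 0x04: read 1e a8 00 00 as big → 0x1ea80000
  top 7b → 0xf → move [RR]
  [24:21] rd=5 = $5
  [20:17] rs=4 = $4
off 0x08: read a5 ff ff f8 as big → 0xa5fffff8
  top 7b → 0x52 → bne [J]
  [24:0] imm=33554424 (s25→-8) = -8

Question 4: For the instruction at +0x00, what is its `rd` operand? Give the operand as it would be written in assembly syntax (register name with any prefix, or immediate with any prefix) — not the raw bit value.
$1

@+00  big-endian(24 2e 00 00) = 0x242e0000
  op=0x242e0000>>25=0x12 ⇒ or (RR)
  rd@[24:21]=0x1 ⇒ $1
  rs@[20:17]=0x7 ⇒ $7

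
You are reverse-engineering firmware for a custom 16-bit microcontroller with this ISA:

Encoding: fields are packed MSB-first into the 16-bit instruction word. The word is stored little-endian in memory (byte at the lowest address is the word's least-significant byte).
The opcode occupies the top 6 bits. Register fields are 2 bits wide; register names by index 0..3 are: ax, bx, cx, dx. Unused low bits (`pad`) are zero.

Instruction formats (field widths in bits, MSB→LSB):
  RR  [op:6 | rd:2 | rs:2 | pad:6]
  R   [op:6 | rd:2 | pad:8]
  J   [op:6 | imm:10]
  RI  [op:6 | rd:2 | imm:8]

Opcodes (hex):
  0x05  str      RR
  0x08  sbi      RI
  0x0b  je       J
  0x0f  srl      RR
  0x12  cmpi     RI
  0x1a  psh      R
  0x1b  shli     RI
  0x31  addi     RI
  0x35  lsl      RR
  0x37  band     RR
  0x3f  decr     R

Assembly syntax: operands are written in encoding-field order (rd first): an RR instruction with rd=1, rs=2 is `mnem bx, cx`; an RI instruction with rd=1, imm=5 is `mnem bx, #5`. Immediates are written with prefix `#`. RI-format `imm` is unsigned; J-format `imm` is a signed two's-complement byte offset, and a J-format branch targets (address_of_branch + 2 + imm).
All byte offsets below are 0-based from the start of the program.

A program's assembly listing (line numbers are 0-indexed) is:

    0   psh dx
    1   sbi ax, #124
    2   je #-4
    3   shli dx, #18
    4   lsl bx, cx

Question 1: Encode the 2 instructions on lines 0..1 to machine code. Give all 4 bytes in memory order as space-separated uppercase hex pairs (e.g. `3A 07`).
line 0 (psh): pack op=0x1a:6|rd=3:2|pad=0:8 = 0x6b00; little→ 00 6b
line 1 (sbi): pack op=0x8:6|rd=0:2|imm=124:8 = 0x207c; little→ 7c 20

00 6B 7C 20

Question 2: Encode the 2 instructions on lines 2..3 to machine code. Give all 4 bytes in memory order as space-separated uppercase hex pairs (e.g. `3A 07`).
FC 2F 12 6F

2. je fields op=0xb:6|imm=-4:10 → word 2ffch → fc 2f
3. shli fields op=0x1b:6|rd=3:2|imm=18:8 → word 6f12h → 12 6f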